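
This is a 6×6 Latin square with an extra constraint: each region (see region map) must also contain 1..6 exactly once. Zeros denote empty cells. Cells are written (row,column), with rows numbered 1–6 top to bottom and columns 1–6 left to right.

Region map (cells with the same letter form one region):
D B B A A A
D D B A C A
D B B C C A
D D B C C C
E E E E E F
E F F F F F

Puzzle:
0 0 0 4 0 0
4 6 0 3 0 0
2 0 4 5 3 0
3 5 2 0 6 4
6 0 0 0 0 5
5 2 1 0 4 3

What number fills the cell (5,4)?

2

(1,1) = 1 (sole candidate).
(1,2) = 3 (sole candidate).
(2,3) = 5 (sole candidate).
(3,2) = 1 (sole candidate).
(3,6) = 6 (sole candidate).
(4,4) = 1 (sole candidate).
(5,2) = 4 (sole candidate).
(5,3) = 3 (sole candidate).
(5,4) = 2: row 5 has {3,4,5,6}; col 4 has {1,3,4,5}; region has {3,4,5,6} → only 2 remains.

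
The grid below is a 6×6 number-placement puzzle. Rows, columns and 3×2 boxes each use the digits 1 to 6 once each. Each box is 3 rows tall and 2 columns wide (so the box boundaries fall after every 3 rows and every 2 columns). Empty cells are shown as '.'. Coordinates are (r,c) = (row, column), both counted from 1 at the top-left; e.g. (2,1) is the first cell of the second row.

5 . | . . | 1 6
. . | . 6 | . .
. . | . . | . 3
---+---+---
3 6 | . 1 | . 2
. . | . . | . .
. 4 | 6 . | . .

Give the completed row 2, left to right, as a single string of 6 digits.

431625

(3,1) = 6: in row 3, 6 can only go here (every other open cell in that row sees a 6).
(5,5) = 6: in row 5, 6 can only go here (every other open cell in that row sees a 6).
(2,1) = 4: in column 1, 4 can only go here (every other open cell in that column sees a 4).
(2,6) = 5: row 2 has {4,6}; col 6 has {2,3,6}; box has {1,3,6} → only 5 remains.
(6,6) = 1: row 6 has {4,6}; col 6 has {2,3,5,6}; box has {2,6} → only 1 remains.
(2,5) = 2: row 2 has {4,5,6}; col 5 has {1,6}; box has {1,3,5,6} → only 2 remains.
(3,5) = 4: row 3 has {3,6}; col 5 has {1,2,6}; box has {1,2,3,5,6} → only 4 remains.
(4,5) = 5: row 4 has {1,2,3,6}; col 5 has {1,2,4,6}; box has {1,2,6} → only 5 remains.
(5,6) = 4: row 5 has {6}; col 6 has {1,2,3,5,6}; box has {1,2,5,6} → only 4 remains.
(6,1) = 2: row 6 has {1,4,6}; col 1 has {3,4,5,6}; box has {3,4,6} → only 2 remains.
(6,5) = 3: row 6 has {1,2,4,6}; col 5 has {1,2,4,5,6}; box has {1,2,4,5,6} → only 3 remains.
(4,3) = 4: row 4 has {1,2,3,5,6}; col 3 has {6}; box has {1,6} → only 4 remains.
(5,1) = 1: row 5 has {4,6}; col 1 has {2,3,4,5,6}; box has {2,3,4,6} → only 1 remains.
(5,2) = 5: row 5 has {1,4,6}; col 2 has {4,6}; box has {1,2,3,4,6} → only 5 remains.
(6,4) = 5: row 6 has {1,2,3,4,6}; col 4 has {1,6}; box has {1,4,6} → only 5 remains.
(3,4) = 2: row 3 has {3,4,6}; col 4 has {1,5,6}; box has {6} → only 2 remains.
(5,4) = 3: row 5 has {1,4,5,6}; col 4 has {1,2,5,6}; box has {1,4,5,6} → only 3 remains.
(1,3) = 3: row 1 has {1,5,6}; col 3 has {4,6}; box has {2,6} → only 3 remains.
(1,4) = 4: row 1 has {1,3,5,6}; col 4 has {1,2,3,5,6}; box has {2,3,6} → only 4 remains.
(2,3) = 1: row 2 has {2,4,5,6}; col 3 has {3,4,6}; box has {2,3,4,6} → only 1 remains.
(3,2) = 1: row 3 has {2,3,4,6}; col 2 has {4,5,6}; box has {4,5,6} → only 1 remains.
(3,3) = 5: row 3 has {1,2,3,4,6}; col 3 has {1,3,4,6}; box has {1,2,3,4,6} → only 5 remains.
(5,3) = 2: row 5 has {1,3,4,5,6}; col 3 has {1,3,4,5,6}; box has {1,3,4,5,6} → only 2 remains.
(1,2) = 2: row 1 has {1,3,4,5,6}; col 2 has {1,4,5,6}; box has {1,4,5,6} → only 2 remains.
(2,2) = 3: row 2 has {1,2,4,5,6}; col 2 has {1,2,4,5,6}; box has {1,2,4,5,6} → only 3 remains.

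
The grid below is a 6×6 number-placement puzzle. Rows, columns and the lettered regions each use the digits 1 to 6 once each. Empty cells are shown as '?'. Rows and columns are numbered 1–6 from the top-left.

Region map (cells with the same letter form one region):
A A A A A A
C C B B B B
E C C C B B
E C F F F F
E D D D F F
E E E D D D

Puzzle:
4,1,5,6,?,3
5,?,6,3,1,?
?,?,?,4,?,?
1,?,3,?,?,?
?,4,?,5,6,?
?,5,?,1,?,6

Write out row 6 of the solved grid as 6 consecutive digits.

R1C5 = 2 (sole candidate).
R2C2 = 2 (sole candidate).
R2C6 = 4 (sole candidate).
R3C3 = 1 (sole candidate).
R3C5 = 5 (sole candidate).
R3C6 = 2 (sole candidate).
R4C2 = 6 (sole candidate).
R4C4 = 2 (sole candidate).
R4C5 = 4 (sole candidate).
R4C6 = 5 (sole candidate).
R5C3 = 2 (sole candidate).
R5C6 = 1 (sole candidate).
R6C3 = 4: row 6 has {1,5,6}; col 3 has {1,2,3,5,6}; region has {1,5} → only 4 remains.
R6C5 = 3: row 6 has {1,4,5,6}; col 5 has {1,2,4,5,6}; region has {1,2,4,5,6} → only 3 remains.
R3C2 = 3 (sole candidate).
R5C1 = 3 (sole candidate).
R6C1 = 2: row 6 has {1,3,4,5,6}; col 1 has {1,3,4,5}; region has {1,3,4,5} → only 2 remains.

254136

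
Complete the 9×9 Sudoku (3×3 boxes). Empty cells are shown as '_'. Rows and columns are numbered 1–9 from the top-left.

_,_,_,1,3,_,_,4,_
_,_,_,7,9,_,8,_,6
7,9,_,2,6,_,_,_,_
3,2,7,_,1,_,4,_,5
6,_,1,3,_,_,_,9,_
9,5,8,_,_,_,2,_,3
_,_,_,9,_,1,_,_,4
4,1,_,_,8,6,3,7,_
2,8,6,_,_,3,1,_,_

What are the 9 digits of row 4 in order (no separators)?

327819465

r1c2 = 6: row 1 has {1,3,4}; col 2 has {1,2,5,8,9}; box has {7,9} → only 6 remains.
r3c7 = 5: row 3 has {2,6,7,9}; col 7 has {1,2,3,4,8}; box has {4,6,8} → only 5 remains.
r3c9 = 1: row 3 has {2,5,6,7,9}; col 9 has {3,4,5,6}; box has {4,5,6,8} → only 1 remains.
r5c2 = 4: row 5 has {1,3,6,9}; col 2 has {1,2,5,6,8,9}; box has {1,2,3,5,6,7,8,9} → only 4 remains.
r5c7 = 7: row 5 has {1,3,4,6,9}; col 7 has {1,2,3,4,5,8}; box has {2,3,4,5,9} → only 7 remains.
r5c9 = 8: row 5 has {1,3,4,6,7,9}; col 9 has {1,3,4,5,6}; box has {2,3,4,5,7,9} → only 8 remains.
r7c1 = 5: row 7 has {1,4,9}; col 1 has {2,3,4,6,7,9}; box has {1,2,4,6,8} → only 5 remains.
r7c3 = 3: row 7 has {1,4,5,9}; col 3 has {1,6,7,8}; box has {1,2,4,5,6,8} → only 3 remains.
r7c7 = 6: row 7 has {1,3,4,5,9}; col 7 has {1,2,3,4,5,7,8}; box has {1,3,4,7} → only 6 remains.
r8c3 = 9: row 8 has {1,3,4,6,7,8}; col 3 has {1,3,6,7,8}; box has {1,2,3,4,5,6,8} → only 9 remains.
r8c4 = 5: row 8 has {1,3,4,6,7,8,9}; col 4 has {1,2,3,7,9}; box has {1,3,6,8,9} → only 5 remains.
r8c9 = 2: row 8 has {1,3,4,5,6,7,8,9}; col 9 has {1,3,4,5,6,8}; box has {1,3,4,6,7} → only 2 remains.
r9c4 = 4: row 9 has {1,2,3,6,8}; col 4 has {1,2,3,5,7,9}; box has {1,3,5,6,8,9} → only 4 remains.
r9c5 = 7: row 9 has {1,2,3,4,6,8}; col 5 has {1,3,6,8,9}; box has {1,3,4,5,6,8,9} → only 7 remains.
r9c8 = 5: row 9 has {1,2,3,4,6,7,8}; col 8 has {4,7,9}; box has {1,2,3,4,6,7} → only 5 remains.
r9c9 = 9: row 9 has {1,2,3,4,5,6,7,8}; col 9 has {1,2,3,4,5,6,8}; box has {1,2,3,4,5,6,7} → only 9 remains.
r1c1 = 8: row 1 has {1,3,4,6}; col 1 has {2,3,4,5,6,7,9}; box has {6,7,9} → only 8 remains.
r1c6 = 5: row 1 has {1,3,4,6,8}; col 6 has {1,3,6}; box has {1,2,3,6,7,9} → only 5 remains.
r1c7 = 9: row 1 has {1,3,4,5,6,8}; col 7 has {1,2,3,4,5,6,7,8}; box has {1,4,5,6,8} → only 9 remains.
r1c9 = 7: row 1 has {1,3,4,5,6,8,9}; col 9 has {1,2,3,4,5,6,8,9}; box has {1,4,5,6,8,9} → only 7 remains.
r2c1 = 1: row 2 has {6,7,8,9}; col 1 has {2,3,4,5,6,7,8,9}; box has {6,7,8,9} → only 1 remains.
r2c2 = 3: row 2 has {1,6,7,8,9}; col 2 has {1,2,4,5,6,8,9}; box has {1,6,7,8,9} → only 3 remains.
r2c6 = 4: row 2 has {1,3,6,7,8,9}; col 6 has {1,3,5,6}; box has {1,2,3,5,6,7,9} → only 4 remains.
r2c8 = 2: row 2 has {1,3,4,6,7,8,9}; col 8 has {4,5,7,9}; box has {1,4,5,6,7,8,9} → only 2 remains.
r3c3 = 4: row 3 has {1,2,5,6,7,9}; col 3 has {1,3,6,7,8,9}; box has {1,3,6,7,8,9} → only 4 remains.
r3c6 = 8: row 3 has {1,2,4,5,6,7,9}; col 6 has {1,3,4,5,6}; box has {1,2,3,4,5,6,7,9} → only 8 remains.
r3c8 = 3: row 3 has {1,2,4,5,6,7,8,9}; col 8 has {2,4,5,7,9}; box has {1,2,4,5,6,7,8,9} → only 3 remains.
r4c6 = 9: row 4 has {1,2,3,4,5,7}; col 6 has {1,3,4,5,6,8}; box has {1,3} → only 9 remains.
r4c8 = 6: row 4 has {1,2,3,4,5,7,9}; col 8 has {2,3,4,5,7,9}; box has {2,3,4,5,7,8,9} → only 6 remains.
r5c6 = 2: row 5 has {1,3,4,6,7,8,9}; col 6 has {1,3,4,5,6,8,9}; box has {1,3,9} → only 2 remains.
r6c4 = 6: row 6 has {2,3,5,8,9}; col 4 has {1,2,3,4,5,7,9}; box has {1,2,3,9} → only 6 remains.
r6c5 = 4: row 6 has {2,3,5,6,8,9}; col 5 has {1,3,6,7,8,9}; box has {1,2,3,6,9} → only 4 remains.
r6c6 = 7: row 6 has {2,3,4,5,6,8,9}; col 6 has {1,2,3,4,5,6,8,9}; box has {1,2,3,4,6,9} → only 7 remains.
r6c8 = 1: row 6 has {2,3,4,5,6,7,8,9}; col 8 has {2,3,4,5,6,7,9}; box has {2,3,4,5,6,7,8,9} → only 1 remains.
r7c2 = 7: row 7 has {1,3,4,5,6,9}; col 2 has {1,2,3,4,5,6,8,9}; box has {1,2,3,4,5,6,8,9} → only 7 remains.
r7c5 = 2: row 7 has {1,3,4,5,6,7,9}; col 5 has {1,3,4,6,7,8,9}; box has {1,3,4,5,6,7,8,9} → only 2 remains.
r7c8 = 8: row 7 has {1,2,3,4,5,6,7,9}; col 8 has {1,2,3,4,5,6,7,9}; box has {1,2,3,4,5,6,7,9} → only 8 remains.
r1c3 = 2: row 1 has {1,3,4,5,6,7,8,9}; col 3 has {1,3,4,6,7,8,9}; box has {1,3,4,6,7,8,9} → only 2 remains.
r2c3 = 5: row 2 has {1,2,3,4,6,7,8,9}; col 3 has {1,2,3,4,6,7,8,9}; box has {1,2,3,4,6,7,8,9} → only 5 remains.
r4c4 = 8: row 4 has {1,2,3,4,5,6,7,9}; col 4 has {1,2,3,4,5,6,7,9}; box has {1,2,3,4,6,7,9} → only 8 remains.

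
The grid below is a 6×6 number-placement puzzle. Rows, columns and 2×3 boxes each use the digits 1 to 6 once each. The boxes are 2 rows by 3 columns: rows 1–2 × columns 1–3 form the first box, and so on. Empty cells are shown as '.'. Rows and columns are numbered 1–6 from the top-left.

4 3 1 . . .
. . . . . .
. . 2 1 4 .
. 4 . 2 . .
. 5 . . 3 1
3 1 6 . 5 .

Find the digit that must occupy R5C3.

4

R2C3 = 5: row 2 has {}; col 3 has {1,2,6}; box has {1,3,4} → only 5 remains.
R3C2 = 6: row 3 has {1,2,4}; col 2 has {1,3,4,5}; box has {2,4} → only 6 remains.
R4C3 = 3: row 4 has {2,4}; col 3 has {1,2,5,6}; box has {2,4,6} → only 3 remains.
R4C5 = 6: row 4 has {2,3,4}; col 5 has {3,4,5}; box has {1,2,4} → only 6 remains.
R4C6 = 5: row 4 has {2,3,4,6}; col 6 has {1}; box has {1,2,4,6} → only 5 remains.
R5C1 = 2: row 5 has {1,3,5}; col 1 has {3,4}; box has {1,3,5,6} → only 2 remains.
R5C3 = 4: row 5 has {1,2,3,5}; col 3 has {1,2,3,5,6}; box has {1,2,3,5,6} → only 4 remains.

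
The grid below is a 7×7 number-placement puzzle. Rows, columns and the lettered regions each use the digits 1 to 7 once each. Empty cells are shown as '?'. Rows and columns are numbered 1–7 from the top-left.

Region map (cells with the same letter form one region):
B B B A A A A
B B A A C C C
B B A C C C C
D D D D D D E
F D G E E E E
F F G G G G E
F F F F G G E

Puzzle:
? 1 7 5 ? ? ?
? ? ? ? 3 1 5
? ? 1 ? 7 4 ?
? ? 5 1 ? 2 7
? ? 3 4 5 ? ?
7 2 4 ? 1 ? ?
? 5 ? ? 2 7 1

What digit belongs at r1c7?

4

r5c6 = 6: row 5 has {3,4,5}; col 6 has {1,2,4,7}; region has {1,4,5,7} → only 6 remains.
r5c7 = 2: row 5 has {3,4,5,6}; col 7 has {1,5,7}; region has {1,4,5,6,7} → only 2 remains.
r6c4 = 6: row 6 has {1,2,4,7}; col 4 has {1,4,5}; region has {1,2,3,4,7} → only 6 remains.
r6c6 = 5: row 6 has {1,2,4,6,7}; col 6 has {1,2,4,6,7}; region has {1,2,3,4,6,7} → only 5 remains.
r6c7 = 3: row 6 has {1,2,4,5,6,7}; col 7 has {1,2,5,7}; region has {1,2,4,5,6,7} → only 3 remains.
r7c3 = 6: row 7 has {1,2,5,7}; col 3 has {1,3,4,5,7}; region has {2,5,7} → only 6 remains.
r7c4 = 3: row 7 has {1,2,5,6,7}; col 4 has {1,4,5,6}; region has {2,5,6,7} → only 3 remains.
r1c6 = 3: row 1 has {1,5,7}; col 6 has {1,2,4,5,6,7}; region has {1,5} → only 3 remains.
r2c3 = 2: row 2 has {1,3,5}; col 3 has {1,3,4,5,6,7}; region has {1,3,5} → only 2 remains.
r2c4 = 7: row 2 has {1,2,3,5}; col 4 has {1,3,4,5,6}; region has {1,2,3,5} → only 7 remains.
r3c4 = 2: row 3 has {1,4,7}; col 4 has {1,3,4,5,6,7}; region has {1,3,4,5,7} → only 2 remains.
r3c7 = 6: row 3 has {1,2,4,7}; col 7 has {1,2,3,5,7}; region has {1,2,3,4,5,7} → only 6 remains.
r5c1 = 1: row 5 has {2,3,4,5,6}; col 1 has {7}; region has {2,3,5,6,7} → only 1 remains.
r5c2 = 7: row 5 has {1,2,3,4,5,6}; col 2 has {1,2,5}; region has {1,2,5} → only 7 remains.
r7c1 = 4: row 7 has {1,2,3,5,6,7}; col 1 has {1,7}; region has {1,2,3,5,6,7} → only 4 remains.
r1c7 = 4: row 1 has {1,3,5,7}; col 7 has {1,2,3,5,6,7}; region has {1,2,3,5,7} → only 4 remains.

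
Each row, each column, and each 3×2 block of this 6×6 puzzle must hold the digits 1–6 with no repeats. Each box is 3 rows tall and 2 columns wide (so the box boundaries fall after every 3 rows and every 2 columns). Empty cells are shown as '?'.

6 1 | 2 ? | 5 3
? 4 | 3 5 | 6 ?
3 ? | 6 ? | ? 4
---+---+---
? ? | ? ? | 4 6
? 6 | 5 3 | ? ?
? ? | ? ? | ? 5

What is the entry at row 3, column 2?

5

row 1, column 4 = 4: row 1 has {1,2,3,5,6}; col 4 has {3,5}; box has {2,3,5,6} → only 4 remains.
row 2, column 1 = 2: row 2 has {3,4,5,6}; col 1 has {3,6}; box has {1,3,4,6} → only 2 remains.
row 2, column 6 = 1: row 2 has {2,3,4,5,6}; col 6 has {3,4,5,6}; box has {3,4,5,6} → only 1 remains.
row 3, column 2 = 5: row 3 has {3,4,6}; col 2 has {1,4,6}; box has {1,2,3,4,6} → only 5 remains.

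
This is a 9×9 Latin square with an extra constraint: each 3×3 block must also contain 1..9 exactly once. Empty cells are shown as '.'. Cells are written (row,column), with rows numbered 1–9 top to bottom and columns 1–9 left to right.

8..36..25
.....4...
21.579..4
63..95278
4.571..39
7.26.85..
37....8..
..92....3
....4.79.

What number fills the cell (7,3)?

(1,6) = 1 (sole candidate).
(1,7) = 9 (sole candidate).
(2,4) = 8 (sole candidate).
(2,5) = 2 (sole candidate).
(4,3) = 1 (sole candidate).
(4,4) = 4 (sole candidate).
(5,2) = 8 (sole candidate).
(5,6) = 2 (sole candidate).
(5,7) = 6 (sole candidate).
(6,2) = 9 (sole candidate).
(6,5) = 3 (sole candidate).
(6,9) = 1 (sole candidate).
(7,5) = 5 (sole candidate).
(7,6) = 6 (sole candidate).
(7,9) = 2 (sole candidate).
(8,5) = 8 (sole candidate).
(8,6) = 7 (sole candidate).
(9,4) = 1 (sole candidate).
(9,6) = 3 (sole candidate).
(9,9) = 6 (sole candidate).
(1,2) = 4 (sole candidate).
(1,3) = 7 (sole candidate).
(2,9) = 7 (sole candidate).
(3,7) = 3 (sole candidate).
(6,8) = 4 (sole candidate).
(7,3) = 4: row 7 has {2,3,5,6,7,8}; col 3 has {1,2,5,7,9}; box has {3,7,9} → only 4 remains.

4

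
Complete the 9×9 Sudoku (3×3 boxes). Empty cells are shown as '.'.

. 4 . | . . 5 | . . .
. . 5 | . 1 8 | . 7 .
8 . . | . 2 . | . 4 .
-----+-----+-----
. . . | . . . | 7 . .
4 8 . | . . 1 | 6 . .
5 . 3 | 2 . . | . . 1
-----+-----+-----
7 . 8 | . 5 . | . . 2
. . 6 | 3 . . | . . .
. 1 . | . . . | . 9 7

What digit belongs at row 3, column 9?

5

row 6, column 8 = 8 (sole candidate).
row 2, column 4 = 4 (hidden single in row 2).
row 9, column 7 = 5 (hidden single in row 9).
row 8, column 8 = 1 (sole candidate).
row 3, column 9 = 5: in row 3, 5 can only go here (every other open cell in that row sees a 5).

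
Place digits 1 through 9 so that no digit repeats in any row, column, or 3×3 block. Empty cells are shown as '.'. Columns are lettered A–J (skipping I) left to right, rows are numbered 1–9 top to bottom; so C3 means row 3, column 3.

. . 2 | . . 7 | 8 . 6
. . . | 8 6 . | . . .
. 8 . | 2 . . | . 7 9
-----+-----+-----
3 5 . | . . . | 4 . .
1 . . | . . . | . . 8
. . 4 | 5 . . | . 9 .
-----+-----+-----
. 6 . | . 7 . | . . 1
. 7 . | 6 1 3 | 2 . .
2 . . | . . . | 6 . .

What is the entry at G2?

3

B6 = 2 (sole candidate).
B5 = 9 (sole candidate).
F7 = 2 (hidden single in row 7).
J9 = 7 (hidden single in row 9).
J4 = 2 (sole candidate).
J6 = 3 (sole candidate).
E6 = 8 (sole candidate).
E4 = 9 (sole candidate).
H2 = 2 (hidden single in row 2).
C4 = 8 (hidden single in row 4).
D4 = 7 (hidden single in row 4).
E5 = 2 (hidden single in row 5).
D5 = 3 (hidden single in row 5).
F5 = 4 (hidden single in row 5).
D1 = 1 (hidden single in column 4).
F3 = 5 (sole candidate).
F2 = 9 (sole candidate).
F9 = 8 (sole candidate).
A1 = 9 (hidden single in row 1).
H1 = 5 (hidden single in row 1).
J2 = 4 (sole candidate).
H5 = 6 (sole candidate).
J8 = 5 (sole candidate).
H4 = 1 (sole candidate).
C5 = 7 (sole candidate).
G5 = 5 (sole candidate).
A6 = 6 (sole candidate).
F6 = 1 (sole candidate).
G6 = 7 (sole candidate).
C8 = 9 (sole candidate).
A3 = 4 (sole candidate).
E3 = 3 (sole candidate).
G3 = 1 (sole candidate).
F4 = 6 (sole candidate).
A8 = 8 (sole candidate).
H8 = 4 (sole candidate).
H9 = 3 (sole candidate).
B1 = 3 (sole candidate).
E1 = 4 (sole candidate).
B2 = 1 (sole candidate).
C2 = 5 (sole candidate).
G2 = 3: row 2 has {1,2,4,5,6,8,9}; col 7 has {1,2,4,5,6,7,8}; box has {1,2,4,5,6,7,8,9} → only 3 remains.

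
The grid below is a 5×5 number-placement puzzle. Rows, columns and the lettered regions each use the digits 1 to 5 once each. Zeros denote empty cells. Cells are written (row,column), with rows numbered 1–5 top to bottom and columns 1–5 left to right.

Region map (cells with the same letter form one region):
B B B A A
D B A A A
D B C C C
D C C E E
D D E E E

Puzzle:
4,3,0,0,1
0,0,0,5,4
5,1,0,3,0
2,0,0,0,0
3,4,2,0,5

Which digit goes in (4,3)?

1

(1,3) = 5 (sole candidate).
(1,4) = 2 (sole candidate).
(2,1) = 1 (sole candidate).
(2,2) = 2 (sole candidate).
(2,3) = 3 (sole candidate).
(3,3) = 4 (sole candidate).
(3,5) = 2 (sole candidate).
(4,2) = 5 (sole candidate).
(4,3) = 1: row 4 has {2,5}; col 3 has {2,3,4,5}; region has {2,3,4,5} → only 1 remains.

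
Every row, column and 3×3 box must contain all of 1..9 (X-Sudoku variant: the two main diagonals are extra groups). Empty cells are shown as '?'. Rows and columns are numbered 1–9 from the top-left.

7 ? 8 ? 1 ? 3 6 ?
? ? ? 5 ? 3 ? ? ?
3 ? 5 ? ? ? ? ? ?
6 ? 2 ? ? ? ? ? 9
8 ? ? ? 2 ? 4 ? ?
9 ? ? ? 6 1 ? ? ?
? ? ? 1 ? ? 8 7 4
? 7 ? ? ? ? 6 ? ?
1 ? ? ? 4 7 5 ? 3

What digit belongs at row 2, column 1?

row 1, column 9 = 5 (sole candidate).
row 3, column 7 = 9 (sole candidate).
row 4, column 4 = 4 (sole candidate).
row 4, column 6 = 8 (sole candidate).
row 6, column 4 = 3 (sole candidate).
row 7, column 3 = 6 (sole candidate).
row 8, column 8 = 9 (sole candidate).
row 9, column 3 = 9 (sole candidate).
row 9, column 8 = 2 (sole candidate).
row 2, column 2 = 6 (sole candidate).
row 2, column 8 = 4 (sole candidate).
row 8, column 9 = 1 (sole candidate).
row 9, column 2 = 8 (sole candidate).
row 9, column 4 = 6 (sole candidate).
row 2, column 1 = 2: row 2 has {3,4,5,6}; col 1 has {1,3,6,7,8,9}; box has {3,5,6,7,8} → only 2 remains.

2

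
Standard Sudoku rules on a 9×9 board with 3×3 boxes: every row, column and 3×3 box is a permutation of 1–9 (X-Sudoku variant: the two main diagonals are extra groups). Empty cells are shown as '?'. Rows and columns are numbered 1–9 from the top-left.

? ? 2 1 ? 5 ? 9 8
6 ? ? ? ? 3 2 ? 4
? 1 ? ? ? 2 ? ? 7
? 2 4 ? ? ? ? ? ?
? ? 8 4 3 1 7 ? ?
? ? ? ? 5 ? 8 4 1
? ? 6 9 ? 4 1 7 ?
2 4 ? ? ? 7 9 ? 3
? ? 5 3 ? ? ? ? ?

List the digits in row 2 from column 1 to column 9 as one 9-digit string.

657893214

row 3, column 3 = 9: row 3 has {1,2,7}; col 3 has {2,4,5,6,8}; box has {1,2,6}; main diagonal has {1,3} → only 9 remains.
row 3, column 7 = 5: row 3 has {1,2,7,9}; col 7 has {1,2,7,8,9}; box has {2,4,7,8,9}; anti-diagonal has {3,4,6,8} → only 5 remains.
row 4, column 6 = 9: row 4 has {2,4}; col 6 has {1,2,3,4,5,7}; box has {1,3,4,5}; anti-diagonal has {3,4,5,6,8} → only 9 remains.
row 6, column 6 = 6: row 6 has {1,4,5,8}; col 6 has {1,2,3,4,5,7,9}; box has {1,3,4,5,9}; main diagonal has {1,3,9} → only 6 remains.
row 8, column 3 = 1: row 8 has {2,3,4,7,9}; col 3 has {2,4,5,6,8,9}; box has {2,4,5,6} → only 1 remains.
row 9, column 1 = 7: row 9 has {3,5}; col 1 has {2,6}; box has {1,2,4,5,6}; anti-diagonal has {3,4,5,6,8,9} → only 7 remains.
row 9, column 6 = 8: row 9 has {3,5,7}; col 6 has {1,2,3,4,5,6,7,9}; box has {3,4,7,9} → only 8 remains.
row 9, column 9 = 2: row 9 has {3,5,7,8}; col 9 has {1,3,4,7,8}; box has {1,3,7,9}; main diagonal has {1,3,6,9} → only 2 remains.
row 1, column 1 = 4: row 1 has {1,2,5,8,9}; col 1 has {2,6,7}; box has {1,2,6,9}; main diagonal has {1,2,3,6,9} → only 4 remains.
row 2, column 3 = 7: row 2 has {2,3,4,6}; col 3 has {1,2,4,5,6,8,9}; box has {1,2,4,6,9} → only 7 remains.
row 2, column 4 = 8: row 2 has {2,3,4,6,7}; col 4 has {1,3,4,9}; box has {1,2,3,5} → only 8 remains.
row 2, column 5 = 9: row 2 has {2,3,4,6,7,8}; col 5 has {3,5}; box has {1,2,3,5,8} → only 9 remains.
row 2, column 8 = 1: row 2 has {2,3,4,6,7,8,9}; col 8 has {4,7,9}; box has {2,4,5,7,8,9}; anti-diagonal has {3,4,5,6,7,8,9} → only 1 remains.
row 3, column 4 = 6: row 3 has {1,2,5,7,9}; col 4 has {1,3,4,8,9}; box has {1,2,3,5,8,9} → only 6 remains.
row 3, column 5 = 4: row 3 has {1,2,5,6,7,9}; col 5 has {3,5,9}; box has {1,2,3,5,6,8,9} → only 4 remains.
row 3, column 8 = 3: row 3 has {1,2,4,5,6,7,9}; col 8 has {1,4,7,9}; box has {1,2,4,5,7,8,9} → only 3 remains.
row 4, column 4 = 7: row 4 has {2,4,9}; col 4 has {1,3,4,6,8,9}; box has {1,3,4,5,6,9}; main diagonal has {1,2,3,4,6,9} → only 7 remains.
row 4, column 5 = 8: row 4 has {2,4,7,9}; col 5 has {3,4,5,9}; box has {1,3,4,5,6,7,9} → only 8 remains.
row 6, column 3 = 3: row 6 has {1,4,5,6,8}; col 3 has {1,2,4,5,6,7,8,9}; box has {2,4,8} → only 3 remains.
row 6, column 4 = 2: row 6 has {1,3,4,5,6,8}; col 4 has {1,3,4,6,7,8,9}; box has {1,3,4,5,6,7,8,9}; anti-diagonal has {1,3,4,5,6,7,8,9} → only 2 remains.
row 7, column 5 = 2: row 7 has {1,4,6,7,9}; col 5 has {3,4,5,8,9}; box has {3,4,7,8,9} → only 2 remains.
row 7, column 9 = 5: row 7 has {1,2,4,6,7,9}; col 9 has {1,2,3,4,7,8}; box has {1,2,3,7,9} → only 5 remains.
row 8, column 4 = 5: row 8 has {1,2,3,4,7,9}; col 4 has {1,2,3,4,6,7,8,9}; box has {2,3,4,7,8,9} → only 5 remains.
row 8, column 5 = 6: row 8 has {1,2,3,4,5,7,9}; col 5 has {2,3,4,5,8,9}; box has {2,3,4,5,7,8,9} → only 6 remains.
row 8, column 8 = 8: row 8 has {1,2,3,4,5,6,7,9}; col 8 has {1,3,4,7,9}; box has {1,2,3,5,7,9}; main diagonal has {1,2,3,4,6,7,9} → only 8 remains.
row 9, column 2 = 9: row 9 has {2,3,5,7,8}; col 2 has {1,2,4}; box has {1,2,4,5,6,7} → only 9 remains.
row 9, column 5 = 1: row 9 has {2,3,5,7,8,9}; col 5 has {2,3,4,5,6,8,9}; box has {2,3,4,5,6,7,8,9} → only 1 remains.
row 9, column 8 = 6: row 9 has {1,2,3,5,7,8,9}; col 8 has {1,3,4,7,8,9}; box has {1,2,3,5,7,8,9} → only 6 remains.
row 1, column 2 = 3: row 1 has {1,2,4,5,8,9}; col 2 has {1,2,4,9}; box has {1,2,4,6,7,9} → only 3 remains.
row 1, column 5 = 7: row 1 has {1,2,3,4,5,8,9}; col 5 has {1,2,3,4,5,6,8,9}; box has {1,2,3,4,5,6,8,9} → only 7 remains.
row 1, column 7 = 6: row 1 has {1,2,3,4,5,7,8,9}; col 7 has {1,2,5,7,8,9}; box has {1,2,3,4,5,7,8,9} → only 6 remains.
row 2, column 2 = 5: row 2 has {1,2,3,4,6,7,8,9}; col 2 has {1,2,3,4,9}; box has {1,2,3,4,6,7,9}; main diagonal has {1,2,3,4,6,7,8,9} → only 5 remains.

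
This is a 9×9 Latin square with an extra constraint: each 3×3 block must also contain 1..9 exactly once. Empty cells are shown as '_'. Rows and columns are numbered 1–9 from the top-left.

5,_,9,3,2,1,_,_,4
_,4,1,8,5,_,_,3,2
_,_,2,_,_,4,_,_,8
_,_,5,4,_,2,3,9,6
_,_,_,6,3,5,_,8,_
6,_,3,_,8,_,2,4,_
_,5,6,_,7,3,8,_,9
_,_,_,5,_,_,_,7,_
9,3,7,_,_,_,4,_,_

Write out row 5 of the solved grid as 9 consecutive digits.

r1c8 = 6 (sole candidate).
r2c1 = 7 (sole candidate).
r2c7 = 9 (sole candidate).
r3c1 = 3 (sole candidate).
r3c2 = 6 (sole candidate).
r3c5 = 9 (sole candidate).
r4c5 = 1 (sole candidate).
r5c3 = 4: row 5 has {3,5,6,8}; col 3 has {1,2,3,5,6,7,9}; box has {3,5,6} → only 4 remains.
r8c3 = 8 (sole candidate).
r9c5 = 6 (sole candidate).
r9c6 = 8 (sole candidate).
r1c2 = 8 (sole candidate).
r1c7 = 7 (sole candidate).
r2c6 = 6 (sole candidate).
r3c4 = 7 (sole candidate).
r4c1 = 8 (sole candidate).
r4c2 = 7 (sole candidate).
r5c7 = 1: row 5 has {3,4,5,6,8}; col 7 has {2,3,4,7,8,9}; box has {2,3,4,6,8,9} → only 1 remains.
r5c9 = 7: row 5 has {1,3,4,5,6,8}; col 9 has {2,4,6,8,9}; box has {1,2,3,4,6,8,9} → only 7 remains.
r6c4 = 9 (sole candidate).
r6c6 = 7 (sole candidate).
r6c9 = 5 (sole candidate).
r8c5 = 4 (sole candidate).
r8c6 = 9 (sole candidate).
r8c7 = 6 (sole candidate).
r9c9 = 1 (sole candidate).
r3c7 = 5 (sole candidate).
r3c8 = 1 (sole candidate).
r5c1 = 2: row 5 has {1,3,4,5,6,7,8}; col 1 has {3,5,6,7,8,9}; box has {3,4,5,6,7,8} → only 2 remains.
r5c2 = 9: row 5 has {1,2,3,4,5,6,7,8}; col 2 has {3,4,5,6,7,8}; box has {2,3,4,5,6,7,8} → only 9 remains.

294635187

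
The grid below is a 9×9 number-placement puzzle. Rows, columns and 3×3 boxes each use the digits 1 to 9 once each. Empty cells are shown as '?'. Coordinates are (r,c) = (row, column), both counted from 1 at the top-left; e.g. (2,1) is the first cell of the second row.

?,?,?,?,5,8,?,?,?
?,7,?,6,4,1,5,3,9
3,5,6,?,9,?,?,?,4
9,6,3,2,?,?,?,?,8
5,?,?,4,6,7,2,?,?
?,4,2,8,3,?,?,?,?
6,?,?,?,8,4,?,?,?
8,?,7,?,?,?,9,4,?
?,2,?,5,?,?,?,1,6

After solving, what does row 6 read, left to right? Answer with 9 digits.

(2,1) = 2 (sole candidate).
(2,3) = 8 (sole candidate).
(3,4) = 7 (sole candidate).
(3,6) = 2 (sole candidate).
(3,8) = 8 (sole candidate).
(4,5) = 1 (sole candidate).
(4,6) = 5 (sole candidate).
(4,8) = 7 (sole candidate).
(5,3) = 1 (sole candidate).
(5,8) = 9 (sole candidate).
(5,9) = 3 (sole candidate).
(6,1) = 7: row 6 has {2,3,4,8}; col 1 has {2,3,5,6,8,9}; box has {1,2,3,4,5,6,9} → only 7 remains.
(6,6) = 9: row 6 has {2,3,4,7,8}; col 6 has {1,2,4,5,7,8}; box has {1,2,3,4,5,6,7,8} → only 9 remains.
(8,5) = 2 (sole candidate).
(8,9) = 5 (sole candidate).
(9,1) = 4 (sole candidate).
(9,3) = 9 (sole candidate).
(9,5) = 7 (sole candidate).
(9,6) = 3 (sole candidate).
(9,7) = 8 (sole candidate).
(1,1) = 1 (sole candidate).
(1,2) = 9 (sole candidate).
(1,3) = 4 (sole candidate).
(1,4) = 3 (sole candidate).
(3,7) = 1 (sole candidate).
(4,7) = 4 (sole candidate).
(5,2) = 8 (sole candidate).
(6,7) = 6: row 6 has {2,3,4,7,8,9}; col 7 has {1,2,4,5,8,9}; box has {2,3,4,7,8,9} → only 6 remains.
(6,8) = 5: row 6 has {2,3,4,6,7,8,9}; col 8 has {1,3,4,7,8,9}; box has {2,3,4,6,7,8,9} → only 5 remains.
(6,9) = 1: row 6 has {2,3,4,5,6,7,8,9}; col 9 has {3,4,5,6,8,9}; box has {2,3,4,5,6,7,8,9} → only 1 remains.

742839651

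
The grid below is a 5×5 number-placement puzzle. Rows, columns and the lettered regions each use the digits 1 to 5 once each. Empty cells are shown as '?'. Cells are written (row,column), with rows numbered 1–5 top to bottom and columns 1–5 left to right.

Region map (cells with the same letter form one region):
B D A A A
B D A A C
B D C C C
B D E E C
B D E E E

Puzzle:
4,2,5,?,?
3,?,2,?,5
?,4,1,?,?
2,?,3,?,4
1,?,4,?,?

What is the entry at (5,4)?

(2,2) = 1 (sole candidate).
(2,4) = 4 (sole candidate).
(3,1) = 5 (sole candidate).
(4,2) = 5 (sole candidate).
(4,4) = 1 (sole candidate).
(5,2) = 3 (sole candidate).
(5,5) = 2 (sole candidate).
(1,4) = 3 (sole candidate).
(1,5) = 1 (sole candidate).
(3,4) = 2 (sole candidate).
(3,5) = 3 (sole candidate).
(5,4) = 5: row 5 has {1,2,3,4}; col 4 has {1,2,3,4}; region has {1,2,3,4} → only 5 remains.

5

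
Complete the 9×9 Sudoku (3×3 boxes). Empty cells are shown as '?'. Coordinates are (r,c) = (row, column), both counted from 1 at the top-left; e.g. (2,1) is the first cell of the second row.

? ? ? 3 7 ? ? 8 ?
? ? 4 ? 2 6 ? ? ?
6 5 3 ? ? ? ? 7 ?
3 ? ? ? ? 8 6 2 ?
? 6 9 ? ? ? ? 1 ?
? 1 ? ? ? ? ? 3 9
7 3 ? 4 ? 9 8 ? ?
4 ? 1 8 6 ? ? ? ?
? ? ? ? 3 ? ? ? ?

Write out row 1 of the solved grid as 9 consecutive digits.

(1,3) = 2: row 1 has {3,7,8}; col 3 has {1,3,4,9}; box has {3,4,5,6} → only 2 remains.
(1,2) = 9: row 1 has {2,3,7,8}; col 2 has {1,3,5,6}; box has {2,3,4,5,6} → only 9 remains.
(8,2) = 2: row 8 has {1,4,6,8}; col 2 has {1,3,5,6,9}; box has {1,3,4,7} → only 2 remains.
(9,2) = 8: row 9 has {3}; col 2 has {1,2,3,5,6,9}; box has {1,2,3,4,7} → only 8 remains.
(1,1) = 1: row 1 has {2,3,7,8,9}; col 1 has {3,4,6,7}; box has {2,3,4,5,6,9} → only 1 remains.
(2,1) = 8: row 2 has {2,4,6}; col 1 has {1,3,4,6,7}; box has {1,2,3,4,5,6,9} → only 8 remains.
(2,2) = 7: row 2 has {2,4,6,8}; col 2 has {1,2,3,5,6,8,9}; box has {1,2,3,4,5,6,8,9} → only 7 remains.
(4,2) = 4: row 4 has {2,3,6,8}; col 2 has {1,2,3,5,6,7,8,9}; box has {1,3,6,9} → only 4 remains.
(1,9) = 6: in row 1, 6 can only go here (every other open cell in that row sees a 6).
(3,5) = 8: in row 3, 8 can only go here (every other open cell in that row sees an 8).
(5,6) = 3: in row 5, 3 can only go here (every other open cell in that row sees a 3).
(5,9) = 8: in row 5, 8 can only go here (every other open cell in that row sees an 8).
(6,4) = 6: in row 6, 6 can only go here (every other open cell in that row sees a 6).
(6,3) = 8: in row 6, 8 can only go here (every other open cell in that row sees an 8).
(7,9) = 2: in row 7, 2 can only go here (every other open cell in that row sees a 2).
(3,7) = 2: in row 3, 2 can only go here (every other open cell in that row sees a 2).
(3,4) = 9: in row 3, 9 can only go here (every other open cell in that row sees a 9).
(4,5) = 9: in row 4, 9 can only go here (every other open cell in that row sees a 9).
(4,4) = 1: in row 4, 1 can only go here (every other open cell in that row sees a 1).
(2,4) = 5: row 2 has {2,4,6,7,8}; col 4 has {1,3,4,6,8,9}; box has {2,3,6,7,8,9} → only 5 remains.
(2,8) = 9: row 2 has {2,4,5,6,7,8}; col 8 has {1,2,3,7,8}; box has {2,6,7,8} → only 9 remains.
(8,8) = 5: row 8 has {1,2,4,6,8}; col 8 has {1,2,3,7,8,9}; box has {2,8} → only 5 remains.
(1,6) = 4: row 1 has {1,2,3,6,7,8,9}; col 6 has {3,6,8,9}; box has {2,3,5,6,7,8,9} → only 4 remains.
(1,7) = 5: row 1 has {1,2,3,4,6,7,8,9}; col 7 has {2,6,8}; box has {2,6,7,8,9} → only 5 remains.

192374586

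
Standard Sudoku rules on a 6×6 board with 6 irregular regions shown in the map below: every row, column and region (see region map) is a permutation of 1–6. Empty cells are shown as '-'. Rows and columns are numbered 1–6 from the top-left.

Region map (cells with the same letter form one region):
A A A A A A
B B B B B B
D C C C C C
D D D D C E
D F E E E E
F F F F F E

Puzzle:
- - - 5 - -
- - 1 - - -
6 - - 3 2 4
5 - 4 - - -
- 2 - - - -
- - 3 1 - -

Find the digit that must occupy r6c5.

r3c3 = 5 (sole candidate).
r4c4 = 2 (sole candidate).
r5c3 = 6 (sole candidate).
r5c4 = 4 (sole candidate).
r6c1 = 4 (sole candidate).
r1c3 = 2 (sole candidate).
r2c4 = 6 (sole candidate).
r3c2 = 1 (sole candidate).
r4c2 = 3 (sole candidate).
r4c5 = 6 (sole candidate).
r4c6 = 1 (sole candidate).
r5c1 = 1 (sole candidate).
r6c5 = 5: row 6 has {1,3,4}; col 5 has {2,6}; region has {1,2,3,4} → only 5 remains.

5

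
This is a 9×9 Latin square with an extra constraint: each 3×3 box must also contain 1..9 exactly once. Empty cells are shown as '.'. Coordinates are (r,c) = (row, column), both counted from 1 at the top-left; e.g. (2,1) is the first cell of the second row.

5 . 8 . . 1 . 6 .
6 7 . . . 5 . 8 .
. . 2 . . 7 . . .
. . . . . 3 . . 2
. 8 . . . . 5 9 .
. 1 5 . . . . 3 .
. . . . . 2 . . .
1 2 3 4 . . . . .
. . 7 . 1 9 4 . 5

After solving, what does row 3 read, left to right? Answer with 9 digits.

942867351

(8,8) = 7: row 8 has {1,2,3,4}; col 8 has {3,6,8,9}; box has {4,5} → only 7 remains.
(9,1) = 8: row 9 has {1,4,5,7,9}; col 1 has {1,5,6}; box has {1,2,3,7} → only 8 remains.
(9,2) = 6: row 9 has {1,4,5,7,8,9}; col 2 has {1,2,7,8}; box has {1,2,3,7,8} → only 6 remains.
(9,4) = 3: row 9 has {1,4,5,6,7,8,9}; col 4 has {4}; box has {1,2,4,9} → only 3 remains.
(9,8) = 2: row 9 has {1,3,4,5,6,7,8,9}; col 8 has {3,6,7,8,9}; box has {4,5,7} → only 2 remains.
(7,8) = 1: row 7 has {2}; col 8 has {2,3,6,7,8,9}; box has {2,4,5,7} → only 1 remains.
(4,8) = 4: row 4 has {2,3}; col 8 has {1,2,3,6,7,8,9}; box has {2,3,5,9} → only 4 remains.
(3,8) = 5: row 3 has {2,7}; col 8 has {1,2,3,4,6,7,8,9}; box has {6,8} → only 5 remains.
(4,2) = 9: row 4 has {2,3,4}; col 2 has {1,2,6,7,8}; box has {1,5,8} → only 9 remains.
(4,3) = 6: row 4 has {2,3,4,9}; col 3 has {2,3,5,7,8}; box has {1,5,8,9} → only 6 remains.
(5,3) = 4: row 5 has {5,8,9}; col 3 has {2,3,5,6,7,8}; box has {1,5,6,8,9} → only 4 remains.
(5,6) = 6: row 5 has {4,5,8,9}; col 6 has {1,2,3,5,7,9}; box has {3} → only 6 remains.
(7,3) = 9: row 7 has {1,2}; col 3 has {2,3,4,5,6,7,8}; box has {1,2,3,6,7,8} → only 9 remains.
(8,6) = 8: row 8 has {1,2,3,4,7}; col 6 has {1,2,3,5,6,7,9}; box has {1,2,3,4,9} → only 8 remains.
(2,3) = 1: row 2 has {5,6,7,8}; col 3 has {2,3,4,5,6,7,8,9}; box has {2,5,6,7,8} → only 1 remains.
(4,1) = 7: row 4 has {2,3,4,6,9}; col 1 has {1,5,6,8}; box has {1,4,5,6,8,9} → only 7 remains.
(6,1) = 2: row 6 has {1,3,5}; col 1 has {1,5,6,7,8}; box has {1,4,5,6,7,8,9} → only 2 remains.
(6,6) = 4: row 6 has {1,2,3,5}; col 6 has {1,2,3,5,6,7,8,9}; box has {3,6} → only 4 remains.
(7,1) = 4: row 7 has {1,2,9}; col 1 has {1,2,5,6,7,8}; box has {1,2,3,6,7,8,9} → only 4 remains.
(7,2) = 5: row 7 has {1,2,4,9}; col 2 has {1,2,6,7,8,9}; box has {1,2,3,4,6,7,8,9} → only 5 remains.
(5,1) = 3: row 5 has {4,5,6,8,9}; col 1 has {1,2,4,5,6,7,8}; box has {1,2,4,5,6,7,8,9} → only 3 remains.
(3,1) = 9: row 3 has {2,5,7}; col 1 has {1,2,3,4,5,6,7,8}; box has {1,2,5,6,7,8} → only 9 remains.
(8,5) = 5: in row 8, 5 can only go here (every other open cell in that row sees a 5).
(4,5) = 8: row 4 has {2,3,4,6,7,9}; col 5 has {1,5}; box has {3,4,6} → only 8 remains.
(4,7) = 1: row 4 has {2,3,4,6,7,8,9}; col 7 has {4,5}; box has {2,3,4,5,9} → only 1 remains.
(5,9) = 7: row 5 has {3,4,5,6,8,9}; col 9 has {2,5}; box has {1,2,3,4,5,9} → only 7 remains.
(3,7) = 3: row 3 has {2,5,7,9}; col 7 has {1,4,5}; box has {5,6,8} → only 3 remains.
(4,4) = 5: row 4 has {1,2,3,4,6,7,8,9}; col 4 has {3,4}; box has {3,4,6,8} → only 5 remains.
(5,5) = 2: row 5 has {3,4,5,6,7,8,9}; col 5 has {1,5,8}; box has {3,4,5,6,8} → only 2 remains.
(3,2) = 4: row 3 has {2,3,5,7,9}; col 2 has {1,2,5,6,7,8,9}; box has {1,2,5,6,7,8,9} → only 4 remains.
(3,5) = 6: row 3 has {2,3,4,5,7,9}; col 5 has {1,2,5,8}; box has {1,5,7} → only 6 remains.
(3,9) = 1: row 3 has {2,3,4,5,6,7,9}; col 9 has {2,5,7}; box has {3,5,6,8} → only 1 remains.
(5,4) = 1: row 5 has {2,3,4,5,6,7,8,9}; col 4 has {3,4,5}; box has {2,3,4,5,6,8} → only 1 remains.
(7,5) = 7: row 7 has {1,2,4,5,9}; col 5 has {1,2,5,6,8}; box has {1,2,3,4,5,8,9} → only 7 remains.
(1,2) = 3: row 1 has {1,5,6,8}; col 2 has {1,2,4,5,6,7,8,9}; box has {1,2,4,5,6,7,8,9} → only 3 remains.
(3,4) = 8: row 3 has {1,2,3,4,5,6,7,9}; col 4 has {1,3,4,5}; box has {1,5,6,7} → only 8 remains.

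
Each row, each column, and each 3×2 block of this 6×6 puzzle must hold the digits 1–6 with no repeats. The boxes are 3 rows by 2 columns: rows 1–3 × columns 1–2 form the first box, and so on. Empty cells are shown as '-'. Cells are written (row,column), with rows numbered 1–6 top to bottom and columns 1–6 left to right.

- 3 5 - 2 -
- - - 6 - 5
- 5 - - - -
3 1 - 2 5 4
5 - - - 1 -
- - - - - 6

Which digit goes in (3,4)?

1

(1,6) = 1 (sole candidate).
(3,6) = 3 (sole candidate).
(4,3) = 6 (sole candidate).
(5,6) = 2 (sole candidate).
(6,5) = 3 (sole candidate).
(1,4) = 4 (sole candidate).
(2,5) = 4 (sole candidate).
(3,4) = 1: row 3 has {3,5}; col 4 has {2,4,6}; box has {4,5,6} → only 1 remains.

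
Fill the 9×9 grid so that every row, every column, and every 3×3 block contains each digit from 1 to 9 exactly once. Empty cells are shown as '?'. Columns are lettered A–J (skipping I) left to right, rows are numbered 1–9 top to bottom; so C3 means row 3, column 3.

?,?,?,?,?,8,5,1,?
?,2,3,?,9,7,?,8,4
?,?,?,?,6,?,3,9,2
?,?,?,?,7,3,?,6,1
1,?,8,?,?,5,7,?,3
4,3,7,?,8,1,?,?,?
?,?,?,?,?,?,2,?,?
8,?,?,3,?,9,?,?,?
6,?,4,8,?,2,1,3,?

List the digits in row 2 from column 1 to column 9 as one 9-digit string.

523197684

A2 = 5: row 2 has {2,3,4,7,8,9}; col 1 has {1,4,6,8}; box has {2,3} → only 5 remains.
D2 = 1: row 2 has {2,3,4,5,7,8,9}; col 4 has {3,8}; box has {6,7,8,9} → only 1 remains.
G2 = 6: row 2 has {1,2,3,4,5,7,8,9}; col 7 has {1,2,3,5,7}; box has {1,2,3,4,5,8,9} → only 6 remains.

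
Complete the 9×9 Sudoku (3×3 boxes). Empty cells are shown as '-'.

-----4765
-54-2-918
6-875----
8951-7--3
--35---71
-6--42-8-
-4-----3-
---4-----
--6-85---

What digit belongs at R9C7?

1

R4C5 = 6 (sole candidate).
R5C2 = 2 (sole candidate).
R5C5 = 9 (sole candidate).
R5C6 = 8 (sole candidate).
R6C4 = 3 (sole candidate).
R6C7 = 5 (sole candidate).
R6C9 = 9 (sole candidate).
R2C4 = 6 (sole candidate).
R2C6 = 3 (sole candidate).
R5C1 = 4 (sole candidate).
R5C7 = 6 (sole candidate).
R1C5 = 1 (sole candidate).
R2C1 = 7 (sole candidate).
R3C6 = 9 (sole candidate).
R6C1 = 1 (sole candidate).
R6C3 = 7 (sole candidate).
R7C5 = 7 (sole candidate).
R8C5 = 3 (sole candidate).
R1C2 = 3 (sole candidate).
R1C4 = 8 (sole candidate).
R3C2 = 1 (sole candidate).
R9C2 = 7 (sole candidate).
R8C2 = 8 (sole candidate).
R3C7 = 3 (hidden single in row 3).
R7C1 = 5 (hidden single in row 7).
R7C7 = 8 (hidden single in row 7).
R8C8 = 5 (hidden single in row 8).
R8C9 = 7 (hidden single in row 8).
R8C6 = 6 (hidden single in row 8).
R7C6 = 1 (sole candidate).
R7C9 = 6 (hidden single in row 7).
R9C7 = 1: in row 9, 1 can only go here (every other open cell in that row sees a 1).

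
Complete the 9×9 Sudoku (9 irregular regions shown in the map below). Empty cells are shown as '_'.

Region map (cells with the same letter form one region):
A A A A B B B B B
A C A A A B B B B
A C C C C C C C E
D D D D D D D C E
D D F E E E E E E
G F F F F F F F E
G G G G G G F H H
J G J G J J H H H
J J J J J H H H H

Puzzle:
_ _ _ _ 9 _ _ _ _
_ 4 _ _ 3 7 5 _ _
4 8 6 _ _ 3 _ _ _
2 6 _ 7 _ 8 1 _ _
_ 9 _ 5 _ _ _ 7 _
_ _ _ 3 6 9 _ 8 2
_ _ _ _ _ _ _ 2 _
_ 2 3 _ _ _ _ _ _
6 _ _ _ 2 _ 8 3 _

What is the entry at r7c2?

3

r5c1 = 3 (sole candidate).
r4c9 = 3 (hidden single in row 4).
r1c7 = 3 (hidden single in row 1).
r4c8 = 9 (hidden single in row 4).
r3c9 = 9 (hidden single in row 3).
r5c3 = 2 (hidden single in row 5).
r2c4 = 2 (hidden single in row 2).
r3c4 = 1 (sole candidate).
r3c8 = 5 (sole candidate).
r3c5 = 7 (sole candidate).
r3c7 = 2 (sole candidate).
r1c6 = 2 (hidden single in row 1).
r7c2 = 3: in row 7, 3 can only go here (every other open cell in that row sees a 3).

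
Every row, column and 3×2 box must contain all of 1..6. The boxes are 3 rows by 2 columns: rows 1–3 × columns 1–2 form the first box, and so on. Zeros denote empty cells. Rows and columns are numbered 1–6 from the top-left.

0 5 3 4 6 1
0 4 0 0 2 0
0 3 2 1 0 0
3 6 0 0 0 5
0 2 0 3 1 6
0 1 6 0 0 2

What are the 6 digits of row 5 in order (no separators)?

524316

r1c1 = 2: row 1 has {1,3,4,5,6}; col 1 has {3}; box has {3,4,5} → only 2 remains.
r2c3 = 5: row 2 has {2,4}; col 3 has {2,3,6}; box has {1,2,3,4} → only 5 remains.
r2c4 = 6: row 2 has {2,4,5}; col 4 has {1,3,4}; box has {1,2,3,4,5} → only 6 remains.
r2c6 = 3: row 2 has {2,4,5,6}; col 6 has {1,2,5,6}; box has {1,2,6} → only 3 remains.
r3c1 = 6: row 3 has {1,2,3}; col 1 has {2,3}; box has {2,3,4,5} → only 6 remains.
r3c6 = 4: row 3 has {1,2,3,6}; col 6 has {1,2,3,5,6}; box has {1,2,3,6} → only 4 remains.
r4c4 = 2: row 4 has {3,5,6}; col 4 has {1,3,4,6}; box has {3,6} → only 2 remains.
r4c5 = 4: row 4 has {2,3,5,6}; col 5 has {1,2,6}; box has {1,2,5,6} → only 4 remains.
r5c3 = 4: row 5 has {1,2,3,6}; col 3 has {2,3,5,6}; box has {2,3,6} → only 4 remains.
r6c4 = 5: row 6 has {1,2,6}; col 4 has {1,2,3,4,6}; box has {2,3,4,6} → only 5 remains.
r6c5 = 3: row 6 has {1,2,5,6}; col 5 has {1,2,4,6}; box has {1,2,4,5,6} → only 3 remains.
r2c1 = 1: row 2 has {2,3,4,5,6}; col 1 has {2,3,6}; box has {2,3,4,5,6} → only 1 remains.
r3c5 = 5: row 3 has {1,2,3,4,6}; col 5 has {1,2,3,4,6}; box has {1,2,3,4,6} → only 5 remains.
r4c3 = 1: row 4 has {2,3,4,5,6}; col 3 has {2,3,4,5,6}; box has {2,3,4,5,6} → only 1 remains.
r5c1 = 5: row 5 has {1,2,3,4,6}; col 1 has {1,2,3,6}; box has {1,2,3,6} → only 5 remains.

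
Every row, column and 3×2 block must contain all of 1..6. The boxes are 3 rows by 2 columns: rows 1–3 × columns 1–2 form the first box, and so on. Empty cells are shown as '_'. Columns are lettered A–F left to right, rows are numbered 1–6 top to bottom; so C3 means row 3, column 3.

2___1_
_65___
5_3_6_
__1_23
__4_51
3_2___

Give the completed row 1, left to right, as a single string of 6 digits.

C1 = 6: row 1 has {1,2}; col 3 has {1,2,3,4,5}; box has {3,5} → only 6 remains.
D1 = 4: row 1 has {1,2,6}; col 4 has {}; box has {3,5,6} → only 4 remains.
F1 = 5: row 1 has {1,2,4,6}; col 6 has {1,3}; box has {1,6} → only 5 remains.
A5 = 6 (sole candidate).
B5 = 2 (sole candidate).
D5 = 3 (sole candidate).
E6 = 4 (sole candidate).
F6 = 6 (sole candidate).
B1 = 3: row 1 has {1,2,4,5,6}; col 2 has {2,6}; box has {2,5,6} → only 3 remains.

236415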